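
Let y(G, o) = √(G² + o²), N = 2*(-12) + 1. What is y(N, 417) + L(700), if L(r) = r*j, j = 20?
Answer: 14000 + √174418 ≈ 14418.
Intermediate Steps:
N = -23 (N = -24 + 1 = -23)
L(r) = 20*r (L(r) = r*20 = 20*r)
y(N, 417) + L(700) = √((-23)² + 417²) + 20*700 = √(529 + 173889) + 14000 = √174418 + 14000 = 14000 + √174418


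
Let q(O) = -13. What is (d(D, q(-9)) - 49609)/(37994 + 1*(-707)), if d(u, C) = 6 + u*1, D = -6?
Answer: -49609/37287 ≈ -1.3305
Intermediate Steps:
d(u, C) = 6 + u
(d(D, q(-9)) - 49609)/(37994 + 1*(-707)) = ((6 - 6) - 49609)/(37994 + 1*(-707)) = (0 - 49609)/(37994 - 707) = -49609/37287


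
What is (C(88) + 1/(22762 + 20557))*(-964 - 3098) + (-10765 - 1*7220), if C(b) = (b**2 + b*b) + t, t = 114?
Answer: -2746134756633/43319 ≈ -6.3393e+7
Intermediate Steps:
C(b) = 114 + 2*b**2 (C(b) = (b**2 + b*b) + 114 = (b**2 + b**2) + 114 = 2*b**2 + 114 = 114 + 2*b**2)
(C(88) + 1/(22762 + 20557))*(-964 - 3098) + (-10765 - 1*7220) = ((114 + 2*88**2) + 1/(22762 + 20557))*(-964 - 3098) + (-10765 - 1*7220) = ((114 + 2*7744) + 1/43319)*(-4062) + (-10765 - 7220) = ((114 + 15488) + 1/43319)*(-4062) - 17985 = (15602 + 1/43319)*(-4062) - 17985 = (675863039/43319)*(-4062) - 17985 = -2745355664418/43319 - 17985 = -2746134756633/43319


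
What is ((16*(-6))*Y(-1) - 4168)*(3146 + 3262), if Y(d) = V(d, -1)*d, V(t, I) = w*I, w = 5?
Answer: -29784384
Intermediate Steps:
V(t, I) = 5*I
Y(d) = -5*d (Y(d) = (5*(-1))*d = -5*d)
((16*(-6))*Y(-1) - 4168)*(3146 + 3262) = ((16*(-6))*(-5*(-1)) - 4168)*(3146 + 3262) = (-96*5 - 4168)*6408 = (-480 - 4168)*6408 = -4648*6408 = -29784384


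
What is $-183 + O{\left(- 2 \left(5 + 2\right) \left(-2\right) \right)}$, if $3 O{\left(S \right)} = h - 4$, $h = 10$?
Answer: $-181$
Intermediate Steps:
$O{\left(S \right)} = 2$ ($O{\left(S \right)} = \frac{10 - 4}{3} = \frac{1}{3} \cdot 6 = 2$)
$-183 + O{\left(- 2 \left(5 + 2\right) \left(-2\right) \right)} = -183 + 2 = -181$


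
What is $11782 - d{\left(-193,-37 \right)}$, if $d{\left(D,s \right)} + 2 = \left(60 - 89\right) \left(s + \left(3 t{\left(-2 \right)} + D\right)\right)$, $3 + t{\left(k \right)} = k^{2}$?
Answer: $5201$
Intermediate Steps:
$t{\left(k \right)} = -3 + k^{2}$
$d{\left(D,s \right)} = -89 - 29 D - 29 s$ ($d{\left(D,s \right)} = -2 + \left(60 - 89\right) \left(s + \left(3 \left(-3 + \left(-2\right)^{2}\right) + D\right)\right) = -2 - 29 \left(s + \left(3 \left(-3 + 4\right) + D\right)\right) = -2 - 29 \left(s + \left(3 \cdot 1 + D\right)\right) = -2 - 29 \left(s + \left(3 + D\right)\right) = -2 - 29 \left(3 + D + s\right) = -2 - \left(87 + 29 D + 29 s\right) = -89 - 29 D - 29 s$)
$11782 - d{\left(-193,-37 \right)} = 11782 - \left(-89 - -5597 - -1073\right) = 11782 - \left(-89 + 5597 + 1073\right) = 11782 - 6581 = 5201$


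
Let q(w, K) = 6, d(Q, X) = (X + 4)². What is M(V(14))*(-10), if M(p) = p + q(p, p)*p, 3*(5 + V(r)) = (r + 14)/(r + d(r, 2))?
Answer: 5054/15 ≈ 336.93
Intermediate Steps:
d(Q, X) = (4 + X)²
V(r) = -5 + (14 + r)/(3*(36 + r)) (V(r) = -5 + ((r + 14)/(r + (4 + 2)²))/3 = -5 + ((14 + r)/(r + 6²))/3 = -5 + ((14 + r)/(r + 36))/3 = -5 + ((14 + r)/(36 + r))/3 = -5 + (14 + r)/(3*(36 + r)))
M(p) = 7*p (M(p) = p + 6*p = 7*p)
M(V(14))*(-10) = (7*(2*(-263 - 7*14)/(3*(36 + 14))))*(-10) = (7*((⅔)*(-263 - 98)/50))*(-10) = (7*((⅔)*(1/50)*(-361)))*(-10) = (7*(-361/75))*(-10) = -2527/75*(-10) = 5054/15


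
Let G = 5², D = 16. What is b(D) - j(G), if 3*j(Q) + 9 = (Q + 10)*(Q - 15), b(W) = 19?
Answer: -284/3 ≈ -94.667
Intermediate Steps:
G = 25
j(Q) = -3 + (-15 + Q)*(10 + Q)/3 (j(Q) = -3 + ((Q + 10)*(Q - 15))/3 = -3 + ((10 + Q)*(-15 + Q))/3 = -3 + ((-15 + Q)*(10 + Q))/3 = -3 + (-15 + Q)*(10 + Q)/3)
b(D) - j(G) = 19 - (-53 - 5/3*25 + (⅓)*25²) = 19 - (-53 - 125/3 + (⅓)*625) = 19 - (-53 - 125/3 + 625/3) = 19 - 1*341/3 = 19 - 341/3 = -284/3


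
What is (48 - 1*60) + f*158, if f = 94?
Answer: 14840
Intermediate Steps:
(48 - 1*60) + f*158 = (48 - 1*60) + 94*158 = (48 - 60) + 14852 = -12 + 14852 = 14840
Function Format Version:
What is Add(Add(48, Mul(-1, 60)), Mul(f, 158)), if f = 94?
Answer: 14840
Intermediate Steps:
Add(Add(48, Mul(-1, 60)), Mul(f, 158)) = Add(Add(48, Mul(-1, 60)), Mul(94, 158)) = Add(Add(48, -60), 14852) = Add(-12, 14852) = 14840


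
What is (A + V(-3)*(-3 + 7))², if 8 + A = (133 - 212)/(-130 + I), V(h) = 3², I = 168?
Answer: 970225/1444 ≈ 671.90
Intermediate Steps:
V(h) = 9
A = -383/38 (A = -8 + (133 - 212)/(-130 + 168) = -8 - 79/38 = -383/38 ≈ -10.079)
(A + V(-3)*(-3 + 7))² = (-383/38 + 9*(-3 + 7))² = (-383/38 + 9*4)² = (-383/38 + 36)² = (985/38)² = 970225/1444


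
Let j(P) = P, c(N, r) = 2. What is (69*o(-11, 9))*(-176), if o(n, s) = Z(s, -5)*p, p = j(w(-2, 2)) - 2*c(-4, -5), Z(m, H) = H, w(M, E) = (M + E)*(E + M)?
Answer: -242880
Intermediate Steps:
w(M, E) = (E + M)² (w(M, E) = (E + M)*(E + M) = (E + M)²)
p = -4 (p = (2 - 2)² - 2*2 = 0² - 1*4 = 0 - 4 = -4)
o(n, s) = 20 (o(n, s) = -5*(-4) = 20)
(69*o(-11, 9))*(-176) = (69*20)*(-176) = 1380*(-176) = -242880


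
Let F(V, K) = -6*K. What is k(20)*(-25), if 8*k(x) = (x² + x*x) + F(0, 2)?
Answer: -4925/2 ≈ -2462.5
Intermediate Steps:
k(x) = -3/2 + x²/4 (k(x) = ((x² + x*x) - 6*2)/8 = ((x² + x²) - 12)/8 = (2*x² - 12)/8 = (-12 + 2*x²)/8 = -3/2 + x²/4)
k(20)*(-25) = (-3/2 + (¼)*20²)*(-25) = (-3/2 + (¼)*400)*(-25) = (-3/2 + 100)*(-25) = (197/2)*(-25) = -4925/2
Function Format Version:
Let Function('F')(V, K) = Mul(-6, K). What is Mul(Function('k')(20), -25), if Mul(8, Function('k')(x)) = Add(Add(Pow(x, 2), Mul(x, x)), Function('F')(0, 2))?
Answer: Rational(-4925, 2) ≈ -2462.5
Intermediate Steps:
Function('k')(x) = Add(Rational(-3, 2), Mul(Rational(1, 4), Pow(x, 2))) (Function('k')(x) = Mul(Rational(1, 8), Add(Add(Pow(x, 2), Mul(x, x)), Mul(-6, 2))) = Mul(Rational(1, 8), Add(Add(Pow(x, 2), Pow(x, 2)), -12)) = Mul(Rational(1, 8), Add(Mul(2, Pow(x, 2)), -12)) = Mul(Rational(1, 8), Add(-12, Mul(2, Pow(x, 2)))) = Add(Rational(-3, 2), Mul(Rational(1, 4), Pow(x, 2))))
Mul(Function('k')(20), -25) = Mul(Add(Rational(-3, 2), Mul(Rational(1, 4), Pow(20, 2))), -25) = Mul(Add(Rational(-3, 2), Mul(Rational(1, 4), 400)), -25) = Mul(Add(Rational(-3, 2), 100), -25) = Mul(Rational(197, 2), -25) = Rational(-4925, 2)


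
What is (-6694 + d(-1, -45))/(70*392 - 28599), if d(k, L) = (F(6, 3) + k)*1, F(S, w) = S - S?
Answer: 6695/1159 ≈ 5.7765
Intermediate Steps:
F(S, w) = 0
d(k, L) = k (d(k, L) = (0 + k)*1 = k*1 = k)
(-6694 + d(-1, -45))/(70*392 - 28599) = (-6694 - 1)/(70*392 - 28599) = -6695/(27440 - 28599) = -6695/(-1159) = -6695*(-1/1159) = 6695/1159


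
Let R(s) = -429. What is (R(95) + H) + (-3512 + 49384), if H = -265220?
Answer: -219777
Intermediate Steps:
(R(95) + H) + (-3512 + 49384) = (-429 - 265220) + (-3512 + 49384) = -265649 + 45872 = -219777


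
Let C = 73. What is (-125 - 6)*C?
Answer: -9563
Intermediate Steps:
(-125 - 6)*C = (-125 - 6)*73 = -131*73 = -9563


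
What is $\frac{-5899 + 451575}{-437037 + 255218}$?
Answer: $- \frac{40516}{16529} \approx -2.4512$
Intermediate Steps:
$\frac{-5899 + 451575}{-437037 + 255218} = \frac{445676}{-181819} = 445676 \left(- \frac{1}{181819}\right) = - \frac{40516}{16529}$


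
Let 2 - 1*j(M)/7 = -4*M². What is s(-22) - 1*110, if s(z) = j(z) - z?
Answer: 13478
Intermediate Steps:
j(M) = 14 + 28*M² (j(M) = 14 - (-28)*M² = 14 + 28*M²)
s(z) = 14 - z + 28*z² (s(z) = (14 + 28*z²) - z = 14 - z + 28*z²)
s(-22) - 1*110 = (14 - 1*(-22) + 28*(-22)²) - 1*110 = (14 + 22 + 28*484) - 110 = (14 + 22 + 13552) - 110 = 13588 - 110 = 13478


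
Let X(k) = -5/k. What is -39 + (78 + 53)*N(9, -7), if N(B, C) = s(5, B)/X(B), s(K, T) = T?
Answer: -10806/5 ≈ -2161.2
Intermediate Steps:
N(B, C) = -B²/5 (N(B, C) = B/((-5/B)) = B*(-B/5) = -B²/5)
-39 + (78 + 53)*N(9, -7) = -39 + (78 + 53)*(-⅕*9²) = -39 + 131*(-⅕*81) = -39 + 131*(-81/5) = -39 - 10611/5 = -10806/5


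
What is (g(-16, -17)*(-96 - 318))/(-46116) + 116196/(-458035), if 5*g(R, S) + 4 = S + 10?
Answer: -320870723/1173485670 ≈ -0.27343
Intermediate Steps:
g(R, S) = 6/5 + S/5 (g(R, S) = -⅘ + (S + 10)/5 = -⅘ + (10 + S)/5 = -⅘ + (2 + S/5) = 6/5 + S/5)
(g(-16, -17)*(-96 - 318))/(-46116) + 116196/(-458035) = ((6/5 + (⅕)*(-17))*(-96 - 318))/(-46116) + 116196/(-458035) = ((6/5 - 17/5)*(-414))*(-1/46116) + 116196*(-1/458035) = -11/5*(-414)*(-1/46116) - 116196/458035 = (4554/5)*(-1/46116) - 116196/458035 = -253/12810 - 116196/458035 = -320870723/1173485670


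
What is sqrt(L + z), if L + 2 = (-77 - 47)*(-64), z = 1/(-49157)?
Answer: sqrt(19171802040009)/49157 ≈ 89.073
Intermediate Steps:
z = -1/49157 ≈ -2.0343e-5
L = 7934 (L = -2 + (-77 - 47)*(-64) = -2 - 124*(-64) = -2 + 7936 = 7934)
sqrt(L + z) = sqrt(7934 - 1/49157) = sqrt(390011637/49157) = sqrt(19171802040009)/49157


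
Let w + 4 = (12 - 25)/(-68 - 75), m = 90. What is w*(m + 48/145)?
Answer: -563214/1595 ≈ -353.11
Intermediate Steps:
w = -43/11 (w = -4 + (12 - 25)/(-68 - 75) = -4 - 13/(-143) = -4 - 13*(-1/143) = -4 + 1/11 = -43/11 ≈ -3.9091)
w*(m + 48/145) = -43*(90 + 48/145)/11 = -43/11*13098/145 = -563214/1595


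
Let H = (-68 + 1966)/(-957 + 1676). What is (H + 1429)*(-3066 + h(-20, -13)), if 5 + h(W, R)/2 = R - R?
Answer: -3166277524/719 ≈ -4.4037e+6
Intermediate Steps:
h(W, R) = -10 (h(W, R) = -10 + 2*(R - R) = -10 + 2*0 = -10 + 0 = -10)
H = 1898/719 ≈ 2.6398
(H + 1429)*(-3066 + h(-20, -13)) = (1898/719 + 1429)*(-3066 - 10) = (1029349/719)*(-3076) = -3166277524/719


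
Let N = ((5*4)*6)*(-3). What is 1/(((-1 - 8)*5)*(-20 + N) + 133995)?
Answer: 1/151095 ≈ 6.6183e-6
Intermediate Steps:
N = -360 (N = (20*6)*(-3) = 120*(-3) = -360)
1/(((-1 - 8)*5)*(-20 + N) + 133995) = 1/(((-1 - 8)*5)*(-20 - 360) + 133995) = 1/(-9*5*(-380) + 133995) = 1/(-45*(-380) + 133995) = 1/(17100 + 133995) = 1/151095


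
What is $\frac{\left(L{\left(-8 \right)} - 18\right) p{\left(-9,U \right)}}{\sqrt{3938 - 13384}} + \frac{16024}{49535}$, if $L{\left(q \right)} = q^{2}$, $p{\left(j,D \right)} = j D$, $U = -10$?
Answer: $\frac{16024}{49535} - \frac{2070 i \sqrt{9446}}{4723} \approx 0.32349 - 42.597 i$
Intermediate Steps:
$p{\left(j,D \right)} = D j$
$\frac{\left(L{\left(-8 \right)} - 18\right) p{\left(-9,U \right)}}{\sqrt{3938 - 13384}} + \frac{16024}{49535} = \frac{\left(\left(-8\right)^{2} - 18\right) \left(\left(-10\right) \left(-9\right)\right)}{\sqrt{3938 - 13384}} + \frac{16024}{49535} = \frac{\left(64 - 18\right) 90}{\sqrt{-9446}} + 16024 \cdot \frac{1}{49535} = \frac{46 \cdot 90}{i \sqrt{9446}} + \frac{16024}{49535} = 4140 \left(- \frac{i \sqrt{9446}}{9446}\right) + \frac{16024}{49535} = - \frac{2070 i \sqrt{9446}}{4723} + \frac{16024}{49535} = \frac{16024}{49535} - \frac{2070 i \sqrt{9446}}{4723}$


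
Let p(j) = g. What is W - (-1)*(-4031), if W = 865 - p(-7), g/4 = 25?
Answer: -3266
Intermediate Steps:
g = 100 (g = 4*25 = 100)
p(j) = 100
W = 765 (W = 865 - 1*100 = 865 - 100 = 765)
W - (-1)*(-4031) = 765 - (-1)*(-4031) = 765 - 1*4031 = 765 - 4031 = -3266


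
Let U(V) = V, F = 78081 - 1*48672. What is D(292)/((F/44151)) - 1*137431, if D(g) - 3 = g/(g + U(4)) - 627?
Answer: -100373968733/725422 ≈ -1.3837e+5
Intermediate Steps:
F = 29409 (F = 78081 - 48672 = 29409)
D(g) = -624 + g/(4 + g) (D(g) = 3 + (g/(g + 4) - 627) = 3 + (g/(4 + g) - 627) = 3 + (-627 + g/(4 + g)) = -624 + g/(4 + g))
D(292)/((F/44151)) - 1*137431 = ((-2496 - 623*292)/(4 + 292))/((29409/44151)) - 1*137431 = ((-2496 - 181916)/296)/((29409*(1/44151))) - 137431 = ((1/296)*(-184412))/(9803/14717) - 137431 = -46103/74*14717/9803 - 137431 = -678497851/725422 - 137431 = -100373968733/725422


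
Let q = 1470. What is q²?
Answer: 2160900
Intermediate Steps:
q² = 1470² = 2160900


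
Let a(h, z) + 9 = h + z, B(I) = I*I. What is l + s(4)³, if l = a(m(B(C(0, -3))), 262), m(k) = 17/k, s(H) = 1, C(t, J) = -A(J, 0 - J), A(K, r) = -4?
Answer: 4081/16 ≈ 255.06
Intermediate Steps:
C(t, J) = 4 (C(t, J) = -1*(-4) = 4)
B(I) = I²
a(h, z) = -9 + h + z (a(h, z) = -9 + (h + z) = -9 + h + z)
l = 4065/16 (l = -9 + 17/(4²) + 262 = -9 + 17/16 + 262 = 4065/16 ≈ 254.06)
l + s(4)³ = 4065/16 + 1³ = 4065/16 + 1 = 4081/16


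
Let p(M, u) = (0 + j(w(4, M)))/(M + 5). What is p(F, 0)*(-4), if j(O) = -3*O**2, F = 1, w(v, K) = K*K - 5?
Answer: 32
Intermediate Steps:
w(v, K) = -5 + K**2 (w(v, K) = K**2 - 5 = -5 + K**2)
p(M, u) = -3*(-5 + M**2)**2/(5 + M) (p(M, u) = (0 - 3*(-5 + M**2)**2)/(M + 5) = (-3*(-5 + M**2)**2)/(5 + M) = -3*(-5 + M**2)**2/(5 + M))
p(F, 0)*(-4) = -3*(-5 + 1**2)**2/(5 + 1)*(-4) = -3*(-5 + 1)**2/6*(-4) = -3*(-4)**2*1/6*(-4) = -3*16*1/6*(-4) = -8*(-4) = 32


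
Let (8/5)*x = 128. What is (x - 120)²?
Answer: 1600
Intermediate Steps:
x = 80 (x = (5/8)*128 = 80)
(x - 120)² = (80 - 120)² = (-40)² = 1600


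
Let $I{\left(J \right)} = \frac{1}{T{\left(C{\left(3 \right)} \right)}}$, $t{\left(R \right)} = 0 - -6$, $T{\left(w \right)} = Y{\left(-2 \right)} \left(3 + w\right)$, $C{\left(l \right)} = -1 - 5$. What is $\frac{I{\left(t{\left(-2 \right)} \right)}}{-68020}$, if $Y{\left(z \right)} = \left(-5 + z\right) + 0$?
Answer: $- \frac{1}{1428420} \approx -7.0007 \cdot 10^{-7}$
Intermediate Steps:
$C{\left(l \right)} = -6$ ($C{\left(l \right)} = -1 - 5 = -6$)
$Y{\left(z \right)} = -5 + z$
$T{\left(w \right)} = -21 - 7 w$ ($T{\left(w \right)} = \left(-5 - 2\right) \left(3 + w\right) = - 7 \left(3 + w\right) = -21 - 7 w$)
$t{\left(R \right)} = 6$ ($t{\left(R \right)} = 0 + 6 = 6$)
$I{\left(J \right)} = \frac{1}{21}$ ($I{\left(J \right)} = \frac{1}{-21 - -42} = \frac{1}{-21 + 42} = \frac{1}{21}$)
$\frac{I{\left(t{\left(-2 \right)} \right)}}{-68020} = \frac{1}{21 \left(-68020\right)} = \frac{1}{21} \left(- \frac{1}{68020}\right) = - \frac{1}{1428420}$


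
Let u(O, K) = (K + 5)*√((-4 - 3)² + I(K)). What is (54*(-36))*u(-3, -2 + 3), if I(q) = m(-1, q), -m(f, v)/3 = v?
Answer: -11664*√46 ≈ -79109.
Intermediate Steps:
m(f, v) = -3*v
I(q) = -3*q
u(O, K) = √(49 - 3*K)*(5 + K) (u(O, K) = (K + 5)*√((-4 - 3)² - 3*K) = (5 + K)*√((-7)² - 3*K) = (5 + K)*√(49 - 3*K) = √(49 - 3*K)*(5 + K))
(54*(-36))*u(-3, -2 + 3) = (54*(-36))*(√(49 - 3*(-2 + 3))*(5 + (-2 + 3))) = -1944*√(49 - 3*1)*(5 + 1) = -1944*√(49 - 3)*6 = -1944*√46*6 = -11664*√46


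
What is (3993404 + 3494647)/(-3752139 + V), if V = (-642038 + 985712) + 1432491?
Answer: -2496017/658658 ≈ -3.7896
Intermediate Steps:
V = 1776165 (V = 343674 + 1432491 = 1776165)
(3993404 + 3494647)/(-3752139 + V) = (3993404 + 3494647)/(-3752139 + 1776165) = 7488051/(-1975974) = 7488051*(-1/1975974) = -2496017/658658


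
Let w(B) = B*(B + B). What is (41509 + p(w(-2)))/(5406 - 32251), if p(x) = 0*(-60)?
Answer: -3193/2065 ≈ -1.5462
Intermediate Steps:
w(B) = 2*B**2 (w(B) = B*(2*B) = 2*B**2)
p(x) = 0
(41509 + p(w(-2)))/(5406 - 32251) = (41509 + 0)/(5406 - 32251) = 41509/(-26845) = 41509*(-1/26845) = -3193/2065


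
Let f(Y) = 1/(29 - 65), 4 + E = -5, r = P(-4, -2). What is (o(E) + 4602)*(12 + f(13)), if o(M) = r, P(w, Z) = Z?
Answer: 495650/9 ≈ 55072.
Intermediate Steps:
r = -2
E = -9 (E = -4 - 5 = -9)
o(M) = -2
f(Y) = -1/36 (f(Y) = 1/(-36) = -1/36)
(o(E) + 4602)*(12 + f(13)) = (-2 + 4602)*(12 - 1/36) = 4600*(431/36) = 495650/9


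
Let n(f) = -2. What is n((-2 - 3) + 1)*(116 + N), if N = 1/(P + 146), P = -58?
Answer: -10209/44 ≈ -232.02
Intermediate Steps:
N = 1/88 (N = 1/(-58 + 146) = 1/88 ≈ 0.011364)
n((-2 - 3) + 1)*(116 + N) = -2*(116 + 1/88) = -2*10209/88 = -10209/44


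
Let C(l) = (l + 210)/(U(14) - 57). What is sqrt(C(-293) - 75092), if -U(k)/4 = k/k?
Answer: I*sqrt(279412269)/61 ≈ 274.03*I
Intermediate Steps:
U(k) = -4 (U(k) = -4*k/k = -4*1 = -4)
C(l) = -210/61 - l/61 (C(l) = (l + 210)/(-4 - 57) = (210 + l)/(-61) = (210 + l)*(-1/61) = -210/61 - l/61)
sqrt(C(-293) - 75092) = sqrt((-210/61 - 1/61*(-293)) - 75092) = sqrt((-210/61 + 293/61) - 75092) = sqrt(83/61 - 75092) = sqrt(-4580529/61) = I*sqrt(279412269)/61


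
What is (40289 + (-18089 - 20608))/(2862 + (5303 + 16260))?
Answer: 1592/24425 ≈ 0.065179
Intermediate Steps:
(40289 + (-18089 - 20608))/(2862 + (5303 + 16260)) = (40289 - 38697)/(2862 + 21563) = 1592/24425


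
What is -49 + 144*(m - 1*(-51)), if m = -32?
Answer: 2687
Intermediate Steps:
-49 + 144*(m - 1*(-51)) = -49 + 144*(-32 - 1*(-51)) = -49 + 144*(-32 + 51) = -49 + 144*19 = -49 + 2736 = 2687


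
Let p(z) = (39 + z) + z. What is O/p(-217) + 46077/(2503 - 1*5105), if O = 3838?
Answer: -28186891/1027790 ≈ -27.425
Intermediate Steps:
p(z) = 39 + 2*z
O/p(-217) + 46077/(2503 - 1*5105) = 3838/(39 + 2*(-217)) + 46077/(2503 - 1*5105) = 3838/(39 - 434) + 46077/(2503 - 5105) = 3838/(-395) + 46077/(-2602) = 3838*(-1/395) + 46077*(-1/2602) = -3838/395 - 46077/2602 = -28186891/1027790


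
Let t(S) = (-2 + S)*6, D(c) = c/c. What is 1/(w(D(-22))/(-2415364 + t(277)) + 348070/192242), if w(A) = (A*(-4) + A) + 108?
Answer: 232008603394/420060623285 ≈ 0.55232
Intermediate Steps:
D(c) = 1
t(S) = -12 + 6*S
w(A) = 108 - 3*A (w(A) = (-4*A + A) + 108 = -3*A + 108 = 108 - 3*A)
1/(w(D(-22))/(-2415364 + t(277)) + 348070/192242) = 1/((108 - 3*1)/(-2415364 + (-12 + 6*277)) + 348070/192242) = 1/((108 - 3)/(-2415364 + (-12 + 1662)) + 348070*(1/192242)) = 1/(105/(-2415364 + 1650) + 174035/96121) = 1/(105/(-2413714) + 174035/96121) = 1/(105*(-1/2413714) + 174035/96121) = 1/(-105/2413714 + 174035/96121) = 1/(420060623285/232008603394) = 232008603394/420060623285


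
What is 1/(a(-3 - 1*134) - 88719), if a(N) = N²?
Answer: -1/69950 ≈ -1.4296e-5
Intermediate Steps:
1/(a(-3 - 1*134) - 88719) = 1/((-3 - 1*134)² - 88719) = 1/((-3 - 134)² - 88719) = 1/((-137)² - 88719) = 1/(18769 - 88719) = 1/(-69950) = -1/69950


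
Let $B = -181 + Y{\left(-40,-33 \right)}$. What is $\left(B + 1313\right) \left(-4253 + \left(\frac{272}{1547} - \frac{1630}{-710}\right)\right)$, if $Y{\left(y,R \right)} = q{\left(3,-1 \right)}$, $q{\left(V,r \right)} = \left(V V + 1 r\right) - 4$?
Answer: $- \frac{439402624}{91} \approx -4.8286 \cdot 10^{6}$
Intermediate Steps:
$q{\left(V,r \right)} = -4 + r + V^{2}$ ($q{\left(V,r \right)} = \left(V^{2} + r\right) - 4 = \left(r + V^{2}\right) - 4 = -4 + r + V^{2}$)
$Y{\left(y,R \right)} = 4$ ($Y{\left(y,R \right)} = -4 - 1 + 3^{2} = -4 - 1 + 9 = 4$)
$B = -177$ ($B = -181 + 4 = -177$)
$\left(B + 1313\right) \left(-4253 + \left(\frac{272}{1547} - \frac{1630}{-710}\right)\right) = \left(-177 + 1313\right) \left(-4253 + \left(\frac{272}{1547} - \frac{1630}{-710}\right)\right) = 1136 \left(-4253 + \left(272 \cdot \frac{1}{1547} - - \frac{163}{71}\right)\right) = 1136 \left(-4253 + \left(\frac{16}{91} + \frac{163}{71}\right)\right) = 1136 \left(-4253 + \frac{15969}{6461}\right) = 1136 \left(- \frac{27462664}{6461}\right) = - \frac{439402624}{91}$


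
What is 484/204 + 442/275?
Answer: 55817/14025 ≈ 3.9798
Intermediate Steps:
484/204 + 442/275 = 484*(1/204) + 442*(1/275) = 121/51 + 442/275 = 55817/14025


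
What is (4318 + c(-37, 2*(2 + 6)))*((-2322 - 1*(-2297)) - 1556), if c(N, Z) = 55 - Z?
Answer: -6888417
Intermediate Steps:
(4318 + c(-37, 2*(2 + 6)))*((-2322 - 1*(-2297)) - 1556) = (4318 + (55 - 2*(2 + 6)))*((-2322 - 1*(-2297)) - 1556) = (4318 + (55 - 2*8))*((-2322 + 2297) - 1556) = (4318 + (55 - 1*16))*(-25 - 1556) = (4318 + (55 - 16))*(-1581) = (4318 + 39)*(-1581) = 4357*(-1581) = -6888417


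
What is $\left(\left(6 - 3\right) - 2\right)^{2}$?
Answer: $1$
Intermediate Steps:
$\left(\left(6 - 3\right) - 2\right)^{2} = \left(3 - 2\right)^{2} = 1^{2} = 1$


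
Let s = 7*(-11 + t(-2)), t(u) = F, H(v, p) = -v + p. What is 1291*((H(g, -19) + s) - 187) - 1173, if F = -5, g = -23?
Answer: -382018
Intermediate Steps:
H(v, p) = p - v
t(u) = -5
s = -112 (s = 7*(-11 - 5) = 7*(-16) = -112)
1291*((H(g, -19) + s) - 187) - 1173 = 1291*(((-19 - 1*(-23)) - 112) - 187) - 1173 = 1291*(((-19 + 23) - 112) - 187) - 1173 = 1291*((4 - 112) - 187) - 1173 = 1291*(-108 - 187) - 1173 = 1291*(-295) - 1173 = -380845 - 1173 = -382018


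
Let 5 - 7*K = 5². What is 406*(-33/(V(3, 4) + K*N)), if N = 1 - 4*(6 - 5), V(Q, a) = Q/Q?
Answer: -93786/67 ≈ -1399.8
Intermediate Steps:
V(Q, a) = 1
N = -3 (N = 1 - 4*1 = 1 - 4 = -3)
K = -20/7 (K = 5/7 - ⅐*5² = 5/7 - ⅐*25 = 5/7 - 25/7 = -20/7 ≈ -2.8571)
406*(-33/(V(3, 4) + K*N)) = 406*(-33/(1 - 20/7*(-3))) = 406*(-33/(1 + 60/7)) = 406*(-33/67/7) = 406*(-33*7/67) = 406*(-231/67) = -93786/67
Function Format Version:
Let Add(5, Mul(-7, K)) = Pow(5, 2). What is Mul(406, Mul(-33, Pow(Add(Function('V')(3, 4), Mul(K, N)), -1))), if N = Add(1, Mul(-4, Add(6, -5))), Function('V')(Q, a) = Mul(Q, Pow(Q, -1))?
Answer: Rational(-93786, 67) ≈ -1399.8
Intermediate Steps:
Function('V')(Q, a) = 1
N = -3 (N = Add(1, Mul(-4, 1)) = Add(1, -4) = -3)
K = Rational(-20, 7) (K = Add(Rational(5, 7), Mul(Rational(-1, 7), Pow(5, 2))) = Add(Rational(5, 7), Mul(Rational(-1, 7), 25)) = Add(Rational(5, 7), Rational(-25, 7)) = Rational(-20, 7) ≈ -2.8571)
Mul(406, Mul(-33, Pow(Add(Function('V')(3, 4), Mul(K, N)), -1))) = Mul(406, Mul(-33, Pow(Add(1, Mul(Rational(-20, 7), -3)), -1))) = Mul(406, Mul(-33, Pow(Add(1, Rational(60, 7)), -1))) = Mul(406, Mul(-33, Pow(Rational(67, 7), -1))) = Mul(406, Mul(-33, Rational(7, 67))) = Mul(406, Rational(-231, 67)) = Rational(-93786, 67)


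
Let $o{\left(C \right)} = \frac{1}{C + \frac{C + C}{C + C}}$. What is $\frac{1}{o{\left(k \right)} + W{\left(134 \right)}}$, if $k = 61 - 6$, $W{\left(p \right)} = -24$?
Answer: $- \frac{56}{1343} \approx -0.041698$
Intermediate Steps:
$k = 55$ ($k = 61 - 6 = 55$)
$o{\left(C \right)} = \frac{1}{1 + C}$ ($o{\left(C \right)} = \frac{1}{C + \frac{2 C}{2 C}} = \frac{1}{C + 2 C \frac{1}{2 C}} = \frac{1}{C + 1} = \frac{1}{1 + C}$)
$\frac{1}{o{\left(k \right)} + W{\left(134 \right)}} = \frac{1}{\frac{1}{1 + 55} - 24} = \frac{1}{\frac{1}{56} - 24} = \frac{1}{- \frac{1343}{56}} = - \frac{56}{1343}$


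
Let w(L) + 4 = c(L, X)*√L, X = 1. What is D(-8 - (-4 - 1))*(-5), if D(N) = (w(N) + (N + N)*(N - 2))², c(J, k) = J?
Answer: -3245 + 780*I*√3 ≈ -3245.0 + 1351.0*I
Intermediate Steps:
w(L) = -4 + L^(3/2) (w(L) = -4 + L*√L = -4 + L^(3/2))
D(N) = (-4 + N^(3/2) + 2*N*(-2 + N))² (D(N) = ((-4 + N^(3/2)) + (N + N)*(N - 2))² = ((-4 + N^(3/2)) + (2*N)*(-2 + N))² = ((-4 + N^(3/2)) + 2*N*(-2 + N))² = (-4 + N^(3/2) + 2*N*(-2 + N))²)
D(-8 - (-4 - 1))*(-5) = (-4 + (-8 - (-4 - 1))^(3/2) - 4*(-8 - (-4 - 1)) + 2*(-8 - (-4 - 1))²)²*(-5) = (-4 + (-8 - 1*(-5))^(3/2) - 4*(-8 - 1*(-5)) + 2*(-8 - 1*(-5))²)²*(-5) = (-4 + (-8 + 5)^(3/2) - 4*(-8 + 5) + 2*(-8 + 5)²)²*(-5) = (-4 + (-3)^(3/2) - 4*(-3) + 2*(-3)²)²*(-5) = (-4 - 3*I*√3 + 12 + 2*9)²*(-5) = (-4 - 3*I*√3 + 12 + 18)²*(-5) = (26 - 3*I*√3)²*(-5) = -5*(26 - 3*I*√3)²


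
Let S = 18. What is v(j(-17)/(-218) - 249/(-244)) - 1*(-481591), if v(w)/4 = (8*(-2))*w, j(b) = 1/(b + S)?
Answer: 3201666255/6649 ≈ 4.8153e+5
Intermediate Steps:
j(b) = 1/(18 + b) (j(b) = 1/(b + 18) = 1/(18 + b))
v(w) = -64*w (v(w) = 4*((8*(-2))*w) = 4*(-16*w) = -64*w)
v(j(-17)/(-218) - 249/(-244)) - 1*(-481591) = -64*(1/((18 - 17)*(-218)) - 249/(-244)) - 1*(-481591) = -64*(-1/218/1 - 249*(-1/244)) + 481591 = -64*(1*(-1/218) + 249/244) + 481591 = -64*(-1/218 + 249/244) + 481591 = -64*27019/26596 + 481591 = -432304/6649 + 481591 = 3201666255/6649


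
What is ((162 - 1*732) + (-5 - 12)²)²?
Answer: 78961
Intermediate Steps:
((162 - 1*732) + (-5 - 12)²)² = ((162 - 732) + (-17)²)² = (-570 + 289)² = (-281)² = 78961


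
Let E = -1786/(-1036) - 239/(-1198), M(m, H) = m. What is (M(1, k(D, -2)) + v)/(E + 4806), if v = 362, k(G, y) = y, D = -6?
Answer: 18772061/248635350 ≈ 0.075500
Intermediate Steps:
E = 298404/155141 (E = -1786*(-1/1036) - 239*(-1/1198) = 893/518 + 239/1198 = 298404/155141 ≈ 1.9234)
(M(1, k(D, -2)) + v)/(E + 4806) = (1 + 362)/(298404/155141 + 4806) = 363/(745906050/155141) = 363*(155141/745906050) = 18772061/248635350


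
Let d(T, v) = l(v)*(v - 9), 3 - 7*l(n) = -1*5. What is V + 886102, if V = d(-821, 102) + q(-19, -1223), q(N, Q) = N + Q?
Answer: 6194764/7 ≈ 8.8497e+5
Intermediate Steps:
l(n) = 8/7 (l(n) = 3/7 - (-1)*5/7 = 3/7 - ⅐*(-5) = 3/7 + 5/7 = 8/7)
d(T, v) = -72/7 + 8*v/7 (d(T, v) = 8*(v - 9)/7 = 8*(-9 + v)/7 = -72/7 + 8*v/7)
V = -7950/7 (V = (-72/7 + (8/7)*102) + (-19 - 1223) = (-72/7 + 816/7) - 1242 = 744/7 - 1242 = -7950/7 ≈ -1135.7)
V + 886102 = -7950/7 + 886102 = 6194764/7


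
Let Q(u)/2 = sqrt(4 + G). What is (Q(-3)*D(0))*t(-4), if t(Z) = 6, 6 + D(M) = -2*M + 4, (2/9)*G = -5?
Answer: -12*I*sqrt(74) ≈ -103.23*I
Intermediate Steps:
G = -45/2 (G = (9/2)*(-5) = -45/2 ≈ -22.500)
Q(u) = I*sqrt(74) (Q(u) = 2*sqrt(4 - 45/2) = 2*sqrt(-37/2) = 2*(I*sqrt(74)/2) = I*sqrt(74))
D(M) = -2 - 2*M (D(M) = -6 + (-2*M + 4) = -6 + (4 - 2*M) = -2 - 2*M)
(Q(-3)*D(0))*t(-4) = ((I*sqrt(74))*(-2 - 2*0))*6 = ((I*sqrt(74))*(-2 + 0))*6 = ((I*sqrt(74))*(-2))*6 = -2*I*sqrt(74)*6 = -12*I*sqrt(74)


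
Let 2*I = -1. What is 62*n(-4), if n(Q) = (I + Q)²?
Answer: 2511/2 ≈ 1255.5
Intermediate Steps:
I = -½ (I = (½)*(-1) = -½ ≈ -0.50000)
n(Q) = (-½ + Q)²
62*n(-4) = 62*((-1 + 2*(-4))²/4) = 62*((-1 - 8)²/4) = 62*((¼)*(-9)²) = 62*((¼)*81) = 62*(81/4) = 2511/2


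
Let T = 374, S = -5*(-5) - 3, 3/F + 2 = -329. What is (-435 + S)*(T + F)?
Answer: -51125683/331 ≈ -1.5446e+5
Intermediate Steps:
F = -3/331 (F = 3/(-2 - 329) = 3/(-331) = 3*(-1/331) = -3/331 ≈ -0.0090634)
S = 22 (S = 25 - 3 = 22)
(-435 + S)*(T + F) = (-435 + 22)*(374 - 3/331) = -413*123791/331 = -51125683/331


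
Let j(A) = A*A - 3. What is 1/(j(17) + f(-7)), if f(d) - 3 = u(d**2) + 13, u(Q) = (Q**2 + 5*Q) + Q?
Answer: 1/2997 ≈ 0.00033367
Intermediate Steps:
j(A) = -3 + A**2 (j(A) = A**2 - 3 = -3 + A**2)
u(Q) = Q**2 + 6*Q
f(d) = 16 + d**2*(6 + d**2) (f(d) = 3 + (d**2*(6 + d**2) + 13) = 3 + (13 + d**2*(6 + d**2)) = 16 + d**2*(6 + d**2))
1/(j(17) + f(-7)) = 1/((-3 + 17**2) + (16 + (-7)**2*(6 + (-7)**2))) = 1/((-3 + 289) + (16 + 49*(6 + 49))) = 1/(286 + (16 + 49*55)) = 1/(286 + (16 + 2695)) = 1/(286 + 2711) = 1/2997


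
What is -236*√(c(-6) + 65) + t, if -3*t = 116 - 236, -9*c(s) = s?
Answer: 40 - 236*√591/3 ≈ -1872.4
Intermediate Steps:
c(s) = -s/9
t = 40 (t = -(116 - 236)/3 = -⅓*(-120) = 40)
-236*√(c(-6) + 65) + t = -236*√(-⅑*(-6) + 65) + 40 = -236*√(⅔ + 65) + 40 = -236*√591/3 + 40 = 40 - 236*√591/3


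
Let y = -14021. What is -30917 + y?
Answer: -44938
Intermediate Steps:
-30917 + y = -30917 - 14021 = -44938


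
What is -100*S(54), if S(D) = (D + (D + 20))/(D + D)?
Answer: -3200/27 ≈ -118.52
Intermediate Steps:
S(D) = (20 + 2*D)/(2*D) (S(D) = (D + (20 + D))/((2*D)) = (20 + 2*D)*(1/(2*D)) = (20 + 2*D)/(2*D))
-100*S(54) = -100*(10 + 54)/54 = -50*64/27 = -100*32/27 = -3200/27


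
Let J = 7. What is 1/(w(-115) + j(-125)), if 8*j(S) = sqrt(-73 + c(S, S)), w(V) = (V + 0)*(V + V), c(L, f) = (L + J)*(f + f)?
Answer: 1692800/44774530573 - 8*sqrt(29427)/44774530573 ≈ 3.7777e-5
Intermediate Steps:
c(L, f) = 2*f*(7 + L) (c(L, f) = (L + 7)*(f + f) = (7 + L)*(2*f) = 2*f*(7 + L))
w(V) = 2*V**2 (w(V) = V*(2*V) = 2*V**2)
j(S) = sqrt(-73 + 2*S*(7 + S))/8
1/(w(-115) + j(-125)) = 1/(2*(-115)**2 + sqrt(-73 + 2*(-125)*(7 - 125))/8) = 1/(2*13225 + sqrt(-73 + 2*(-125)*(-118))/8) = 1/(26450 + sqrt(-73 + 29500)/8) = 1/(26450 + sqrt(29427)/8)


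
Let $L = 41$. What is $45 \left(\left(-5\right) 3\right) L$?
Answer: $-27675$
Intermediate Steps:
$45 \left(\left(-5\right) 3\right) L = 45 \left(\left(-5\right) 3\right) 41 = 45 \left(-15\right) 41 = \left(-675\right) 41 = -27675$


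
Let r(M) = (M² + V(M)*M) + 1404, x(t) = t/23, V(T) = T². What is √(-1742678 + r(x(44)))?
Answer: I*√487276874058/529 ≈ 1319.6*I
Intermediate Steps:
x(t) = t/23 (x(t) = t*(1/23) = t/23)
r(M) = 1404 + M² + M³ (r(M) = (M² + M²*M) + 1404 = (M² + M³) + 1404 = 1404 + M² + M³)
√(-1742678 + r(x(44))) = √(-1742678 + (1404 + ((1/23)*44)² + ((1/23)*44)³)) = √(-1742678 + (1404 + (44/23)² + (44/23)³)) = √(-1742678 + (1404 + 1936/529 + 85184/12167)) = √(-1742678 + 17212180/12167) = √(-21185951046/12167) = I*√487276874058/529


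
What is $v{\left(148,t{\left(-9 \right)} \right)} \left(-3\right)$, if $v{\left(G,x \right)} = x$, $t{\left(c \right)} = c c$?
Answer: $-243$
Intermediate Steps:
$t{\left(c \right)} = c^{2}$
$v{\left(148,t{\left(-9 \right)} \right)} \left(-3\right) = \left(-9\right)^{2} \left(-3\right) = 81 \left(-3\right) = -243$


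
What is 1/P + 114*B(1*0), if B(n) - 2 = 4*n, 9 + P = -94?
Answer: 23483/103 ≈ 227.99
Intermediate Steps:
P = -103 (P = -9 - 94 = -103)
B(n) = 2 + 4*n
1/P + 114*B(1*0) = 1/(-103) + 114*(2 + 4*(1*0)) = -1/103 + 114*(2 + 4*0) = -1/103 + 114*(2 + 0) = -1/103 + 114*2 = -1/103 + 228 = 23483/103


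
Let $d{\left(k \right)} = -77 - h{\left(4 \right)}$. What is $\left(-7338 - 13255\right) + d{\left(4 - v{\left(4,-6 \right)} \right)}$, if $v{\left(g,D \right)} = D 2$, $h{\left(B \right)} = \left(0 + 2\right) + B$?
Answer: $-20676$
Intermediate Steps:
$h{\left(B \right)} = 2 + B$
$v{\left(g,D \right)} = 2 D$
$d{\left(k \right)} = -83$ ($d{\left(k \right)} = -77 - \left(2 + 4\right) = -77 - 6 = -83$)
$\left(-7338 - 13255\right) + d{\left(4 - v{\left(4,-6 \right)} \right)} = \left(-7338 - 13255\right) - 83 = -20593 - 83 = -20676$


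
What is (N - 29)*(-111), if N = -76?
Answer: 11655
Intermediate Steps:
(N - 29)*(-111) = (-76 - 29)*(-111) = -105*(-111) = 11655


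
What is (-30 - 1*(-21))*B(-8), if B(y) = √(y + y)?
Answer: -36*I ≈ -36.0*I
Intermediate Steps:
B(y) = √2*√y (B(y) = √(2*y) = √2*√y)
(-30 - 1*(-21))*B(-8) = (-30 - 1*(-21))*(√2*√(-8)) = (-30 + 21)*(√2*(2*I*√2)) = -36*I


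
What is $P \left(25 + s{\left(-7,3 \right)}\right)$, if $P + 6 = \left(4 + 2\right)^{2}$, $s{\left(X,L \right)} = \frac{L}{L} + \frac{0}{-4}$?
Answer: $780$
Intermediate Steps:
$s{\left(X,L \right)} = 1$ ($s{\left(X,L \right)} = 1 + 0 \left(- \frac{1}{4}\right) = 1 + 0 = 1$)
$P = 30$ ($P = -6 + \left(4 + 2\right)^{2} = -6 + 6^{2} = -6 + 36 = 30$)
$P \left(25 + s{\left(-7,3 \right)}\right) = 30 \left(25 + 1\right) = 30 \cdot 26 = 780$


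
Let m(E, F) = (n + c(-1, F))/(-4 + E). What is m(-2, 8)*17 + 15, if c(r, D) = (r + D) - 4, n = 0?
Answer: 13/2 ≈ 6.5000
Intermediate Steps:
c(r, D) = -4 + D + r (c(r, D) = (D + r) - 4 = -4 + D + r)
m(E, F) = (-5 + F)/(-4 + E) (m(E, F) = (0 + (-4 + F - 1))/(-4 + E) = (0 + (-5 + F))/(-4 + E) = (-5 + F)/(-4 + E))
m(-2, 8)*17 + 15 = ((-5 + 8)/(-4 - 2))*17 + 15 = (3/(-6))*17 + 15 = -⅙*3*17 + 15 = -½*17 + 15 = -17/2 + 15 = 13/2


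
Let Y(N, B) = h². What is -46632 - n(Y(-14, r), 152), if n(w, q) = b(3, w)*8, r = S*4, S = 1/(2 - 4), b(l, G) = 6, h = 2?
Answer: -46680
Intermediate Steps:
S = -½ (S = 1/(-2) = -½ ≈ -0.50000)
r = -2 (r = -½*4 = -2)
Y(N, B) = 4 (Y(N, B) = 2² = 4)
n(w, q) = 48 (n(w, q) = 6*8 = 48)
-46632 - n(Y(-14, r), 152) = -46632 - 1*48 = -46632 - 48 = -46680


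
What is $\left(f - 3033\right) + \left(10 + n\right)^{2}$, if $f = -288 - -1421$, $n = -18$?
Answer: $-1836$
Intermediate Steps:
$f = 1133$ ($f = -288 + 1421 = 1133$)
$\left(f - 3033\right) + \left(10 + n\right)^{2} = \left(1133 - 3033\right) + \left(10 - 18\right)^{2} = -1900 + \left(-8\right)^{2} = -1900 + 64 = -1836$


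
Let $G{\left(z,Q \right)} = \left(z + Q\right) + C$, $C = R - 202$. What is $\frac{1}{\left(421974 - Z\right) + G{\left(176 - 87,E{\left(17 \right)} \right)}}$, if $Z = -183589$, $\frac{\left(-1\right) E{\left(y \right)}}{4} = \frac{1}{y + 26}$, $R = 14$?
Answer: $\frac{43}{26034948} \approx 1.6516 \cdot 10^{-6}$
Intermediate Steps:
$C = -188$ ($C = 14 - 202 = -188$)
$E{\left(y \right)} = - \frac{4}{26 + y}$ ($E{\left(y \right)} = - \frac{4}{y + 26} = - \frac{4}{26 + y}$)
$G{\left(z,Q \right)} = -188 + Q + z$ ($G{\left(z,Q \right)} = \left(z + Q\right) - 188 = \left(Q + z\right) - 188 = -188 + Q + z$)
$\frac{1}{\left(421974 - Z\right) + G{\left(176 - 87,E{\left(17 \right)} \right)}} = \frac{1}{\left(421974 - -183589\right) - \left(99 + \frac{4}{26 + 17}\right)} = \frac{1}{\left(421974 + 183589\right) - \left(99 + \frac{4}{43}\right)} = \frac{1}{605563 - \frac{4261}{43}} = \frac{1}{\frac{26034948}{43}} = \frac{43}{26034948}$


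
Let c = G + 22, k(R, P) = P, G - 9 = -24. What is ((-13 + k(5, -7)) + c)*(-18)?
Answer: 234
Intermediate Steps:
G = -15 (G = 9 - 24 = -15)
c = 7 (c = -15 + 22 = 7)
((-13 + k(5, -7)) + c)*(-18) = ((-13 - 7) + 7)*(-18) = (-20 + 7)*(-18) = -13*(-18) = 234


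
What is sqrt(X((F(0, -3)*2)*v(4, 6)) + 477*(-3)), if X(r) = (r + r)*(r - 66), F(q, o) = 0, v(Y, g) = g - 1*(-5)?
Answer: 3*I*sqrt(159) ≈ 37.829*I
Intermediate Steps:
v(Y, g) = 5 + g (v(Y, g) = g + 5 = 5 + g)
X(r) = 2*r*(-66 + r) (X(r) = (2*r)*(-66 + r) = 2*r*(-66 + r))
sqrt(X((F(0, -3)*2)*v(4, 6)) + 477*(-3)) = sqrt(2*((0*2)*(5 + 6))*(-66 + (0*2)*(5 + 6)) + 477*(-3)) = sqrt(2*(0*11)*(-66 + 0*11) - 1431) = sqrt(2*0*(-66 + 0) - 1431) = sqrt(2*0*(-66) - 1431) = sqrt(0 - 1431) = sqrt(-1431) = 3*I*sqrt(159)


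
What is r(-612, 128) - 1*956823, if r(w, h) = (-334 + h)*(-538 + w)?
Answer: -719923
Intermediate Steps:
r(w, h) = (-538 + w)*(-334 + h)
r(-612, 128) - 1*956823 = (179692 - 538*128 - 334*(-612) + 128*(-612)) - 1*956823 = (179692 - 68864 + 204408 - 78336) - 956823 = 236900 - 956823 = -719923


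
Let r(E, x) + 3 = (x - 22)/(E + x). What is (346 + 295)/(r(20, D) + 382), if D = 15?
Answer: 3205/1894 ≈ 1.6922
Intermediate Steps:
r(E, x) = -3 + (-22 + x)/(E + x) (r(E, x) = -3 + (x - 22)/(E + x) = -3 + (-22 + x)/(E + x))
(346 + 295)/(r(20, D) + 382) = (346 + 295)/((-22 - 3*20 - 2*15)/(20 + 15) + 382) = 641/((-22 - 60 - 30)/35 + 382) = 641/((1/35)*(-112) + 382) = 641/(-16/5 + 382) = 641/(1894/5) = 641*(5/1894) = 3205/1894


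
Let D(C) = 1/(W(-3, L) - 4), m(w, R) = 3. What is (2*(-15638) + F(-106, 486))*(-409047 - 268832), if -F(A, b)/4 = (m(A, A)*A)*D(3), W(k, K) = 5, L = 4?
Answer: 20339081516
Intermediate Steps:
D(C) = 1 (D(C) = 1/(5 - 4) = 1/1 = 1)
F(A, b) = -12*A (F(A, b) = -4*3*A = -12*A)
(2*(-15638) + F(-106, 486))*(-409047 - 268832) = (2*(-15638) - 12*(-106))*(-409047 - 268832) = (-31276 + 1272)*(-677879) = -30004*(-677879) = 20339081516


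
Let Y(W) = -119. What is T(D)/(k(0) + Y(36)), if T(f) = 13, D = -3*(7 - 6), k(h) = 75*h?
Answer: -13/119 ≈ -0.10924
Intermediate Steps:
D = -3 (D = -3*1 = -3)
T(D)/(k(0) + Y(36)) = 13/(75*0 - 119) = 13/(0 - 119) = 13/(-119) = 13*(-1/119) = -13/119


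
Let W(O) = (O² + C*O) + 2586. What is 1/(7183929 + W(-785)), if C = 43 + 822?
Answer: 1/7123715 ≈ 1.4038e-7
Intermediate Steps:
C = 865
W(O) = 2586 + O² + 865*O (W(O) = (O² + 865*O) + 2586 = 2586 + O² + 865*O)
1/(7183929 + W(-785)) = 1/(7183929 + (2586 + (-785)² + 865*(-785))) = 1/(7183929 + (2586 + 616225 - 679025)) = 1/(7183929 - 60214) = 1/7123715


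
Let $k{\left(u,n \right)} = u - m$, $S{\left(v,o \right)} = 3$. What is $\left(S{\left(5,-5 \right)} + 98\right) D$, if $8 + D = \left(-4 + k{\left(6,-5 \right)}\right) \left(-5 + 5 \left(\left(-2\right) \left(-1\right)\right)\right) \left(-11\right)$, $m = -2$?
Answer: $-23028$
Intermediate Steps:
$k{\left(u,n \right)} = 2 + u$ ($k{\left(u,n \right)} = u - -2 = u + 2 = 2 + u$)
$D = -228$ ($D = -8 + \left(-4 + \left(2 + 6\right)\right) \left(-5 + 5 \left(\left(-2\right) \left(-1\right)\right)\right) \left(-11\right) = -8 + \left(-4 + 8\right) \left(-5 + 5 \cdot 2\right) \left(-11\right) = -8 + 4 \left(-5 + 10\right) \left(-11\right) = -8 + 4 \cdot 5 \left(-11\right) = -8 + 20 \left(-11\right) = -8 - 220 = -228$)
$\left(S{\left(5,-5 \right)} + 98\right) D = \left(3 + 98\right) \left(-228\right) = 101 \left(-228\right) = -23028$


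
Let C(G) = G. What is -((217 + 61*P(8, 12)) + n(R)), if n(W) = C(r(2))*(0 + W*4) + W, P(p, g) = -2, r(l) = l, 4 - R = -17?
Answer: -284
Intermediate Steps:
R = 21 (R = 4 - 1*(-17) = 4 + 17 = 21)
n(W) = 9*W (n(W) = 2*(0 + W*4) + W = 2*(0 + 4*W) + W = 2*(4*W) + W = 8*W + W = 9*W)
-((217 + 61*P(8, 12)) + n(R)) = -((217 + 61*(-2)) + 9*21) = -((217 - 122) + 189) = -(95 + 189) = -1*284 = -284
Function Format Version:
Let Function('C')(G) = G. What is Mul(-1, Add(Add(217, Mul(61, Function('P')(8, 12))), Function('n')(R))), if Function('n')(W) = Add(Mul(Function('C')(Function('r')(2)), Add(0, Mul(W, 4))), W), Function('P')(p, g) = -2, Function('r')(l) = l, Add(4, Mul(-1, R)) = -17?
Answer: -284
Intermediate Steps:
R = 21 (R = Add(4, Mul(-1, -17)) = Add(4, 17) = 21)
Function('n')(W) = Mul(9, W) (Function('n')(W) = Add(Mul(2, Add(0, Mul(W, 4))), W) = Add(Mul(2, Add(0, Mul(4, W))), W) = Add(Mul(2, Mul(4, W)), W) = Add(Mul(8, W), W) = Mul(9, W))
Mul(-1, Add(Add(217, Mul(61, Function('P')(8, 12))), Function('n')(R))) = Mul(-1, Add(Add(217, Mul(61, -2)), Mul(9, 21))) = Mul(-1, Add(Add(217, -122), 189)) = Mul(-1, Add(95, 189)) = Mul(-1, 284) = -284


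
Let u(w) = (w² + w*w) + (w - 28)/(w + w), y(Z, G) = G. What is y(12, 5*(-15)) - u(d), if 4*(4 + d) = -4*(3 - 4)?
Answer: -589/6 ≈ -98.167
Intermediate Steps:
d = -3 (d = -4 + (-4*(3 - 4))/4 = -4 + (-4*(-1))/4 = -4 + (¼)*4 = -4 + 1 = -3)
u(w) = 2*w² + (-28 + w)/(2*w) (u(w) = (w² + w²) + (-28 + w)/((2*w)) = 2*w² + (-28 + w)*(1/(2*w)) = 2*w² + (-28 + w)/(2*w))
y(12, 5*(-15)) - u(d) = 5*(-15) - (-28 - 3 + 4*(-3)³)/(2*(-3)) = -75 - (-1)*(-28 - 3 + 4*(-27))/(2*3) = -75 - (-1)*(-28 - 3 - 108)/(2*3) = -75 - (-1)*(-139)/(2*3) = -75 - 1*139/6 = -75 - 139/6 = -589/6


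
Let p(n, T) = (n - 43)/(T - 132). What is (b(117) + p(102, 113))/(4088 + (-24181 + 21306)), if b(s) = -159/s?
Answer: -3308/898833 ≈ -0.0036803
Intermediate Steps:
p(n, T) = (-43 + n)/(-132 + T)
(b(117) + p(102, 113))/(4088 + (-24181 + 21306)) = (-159/117 + (-43 + 102)/(-132 + 113))/(4088 + (-24181 + 21306)) = (-159*1/117 + 59/(-19))/(4088 - 2875) = (-53/39 - 1/19*59)/1213 = (-53/39 - 59/19)*(1/1213) = -3308/741*1/1213 = -3308/898833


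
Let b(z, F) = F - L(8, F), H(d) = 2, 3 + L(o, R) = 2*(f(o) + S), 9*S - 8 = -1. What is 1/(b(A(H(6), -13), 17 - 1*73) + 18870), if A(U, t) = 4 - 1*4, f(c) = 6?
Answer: 9/169231 ≈ 5.3182e-5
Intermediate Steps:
S = 7/9 (S = 8/9 + (⅑)*(-1) = 8/9 - ⅑ = 7/9 ≈ 0.77778)
L(o, R) = 95/9 (L(o, R) = -3 + 2*(6 + 7/9) = -3 + 2*(61/9) = -3 + 122/9 = 95/9)
A(U, t) = 0 (A(U, t) = 4 - 4 = 0)
b(z, F) = -95/9 + F (b(z, F) = F - 1*95/9 = F - 95/9 = -95/9 + F)
1/(b(A(H(6), -13), 17 - 1*73) + 18870) = 1/((-95/9 + (17 - 1*73)) + 18870) = 1/((-95/9 + (17 - 73)) + 18870) = 1/((-95/9 - 56) + 18870) = 1/(-599/9 + 18870) = 1/(169231/9) = 9/169231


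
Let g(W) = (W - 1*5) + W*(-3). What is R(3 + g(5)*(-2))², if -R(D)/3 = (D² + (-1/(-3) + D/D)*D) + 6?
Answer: 11675889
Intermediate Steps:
g(W) = -5 - 2*W (g(W) = (W - 5) - 3*W = (-5 + W) - 3*W = -5 - 2*W)
R(D) = -18 - 4*D - 3*D² (R(D) = -3*((D² + (-1/(-3) + D/D)*D) + 6) = -3*((D² + (-1*(-⅓) + 1)*D) + 6) = -3*((D² + (⅓ + 1)*D) + 6) = -3*((D² + 4*D/3) + 6) = -3*(6 + D² + 4*D/3) = -18 - 4*D - 3*D²)
R(3 + g(5)*(-2))² = (-18 - 4*(3 + (-5 - 2*5)*(-2)) - 3*(3 + (-5 - 2*5)*(-2))²)² = (-18 - 4*(3 + (-5 - 10)*(-2)) - 3*(3 + (-5 - 10)*(-2))²)² = (-18 - 4*(3 - 15*(-2)) - 3*(3 - 15*(-2))²)² = (-18 - 4*(3 + 30) - 3*(3 + 30)²)² = (-18 - 4*33 - 3*33²)² = (-18 - 132 - 3*1089)² = (-18 - 132 - 3267)² = (-3417)² = 11675889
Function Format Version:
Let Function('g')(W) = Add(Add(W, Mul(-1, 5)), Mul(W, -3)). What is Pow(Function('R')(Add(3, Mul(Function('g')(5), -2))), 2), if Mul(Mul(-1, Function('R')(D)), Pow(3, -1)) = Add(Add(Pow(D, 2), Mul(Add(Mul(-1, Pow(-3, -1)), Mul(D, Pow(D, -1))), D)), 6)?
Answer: 11675889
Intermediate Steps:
Function('g')(W) = Add(-5, Mul(-2, W)) (Function('g')(W) = Add(Add(W, -5), Mul(-3, W)) = Add(Add(-5, W), Mul(-3, W)) = Add(-5, Mul(-2, W)))
Function('R')(D) = Add(-18, Mul(-4, D), Mul(-3, Pow(D, 2))) (Function('R')(D) = Mul(-3, Add(Add(Pow(D, 2), Mul(Add(Mul(-1, Pow(-3, -1)), Mul(D, Pow(D, -1))), D)), 6)) = Mul(-3, Add(Add(Pow(D, 2), Mul(Add(Mul(-1, Rational(-1, 3)), 1), D)), 6)) = Mul(-3, Add(Add(Pow(D, 2), Mul(Add(Rational(1, 3), 1), D)), 6)) = Mul(-3, Add(Add(Pow(D, 2), Mul(Rational(4, 3), D)), 6)) = Mul(-3, Add(6, Pow(D, 2), Mul(Rational(4, 3), D))) = Add(-18, Mul(-4, D), Mul(-3, Pow(D, 2))))
Pow(Function('R')(Add(3, Mul(Function('g')(5), -2))), 2) = Pow(Add(-18, Mul(-4, Add(3, Mul(Add(-5, Mul(-2, 5)), -2))), Mul(-3, Pow(Add(3, Mul(Add(-5, Mul(-2, 5)), -2)), 2))), 2) = Pow(Add(-18, Mul(-4, Add(3, Mul(Add(-5, -10), -2))), Mul(-3, Pow(Add(3, Mul(Add(-5, -10), -2)), 2))), 2) = Pow(Add(-18, Mul(-4, Add(3, Mul(-15, -2))), Mul(-3, Pow(Add(3, Mul(-15, -2)), 2))), 2) = Pow(Add(-18, Mul(-4, Add(3, 30)), Mul(-3, Pow(Add(3, 30), 2))), 2) = Pow(Add(-18, Mul(-4, 33), Mul(-3, Pow(33, 2))), 2) = Pow(Add(-18, -132, Mul(-3, 1089)), 2) = Pow(Add(-18, -132, -3267), 2) = Pow(-3417, 2) = 11675889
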